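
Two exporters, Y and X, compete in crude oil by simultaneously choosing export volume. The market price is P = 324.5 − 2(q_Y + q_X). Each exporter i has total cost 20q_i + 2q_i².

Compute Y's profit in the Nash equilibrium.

Exporter Y's profit: π = q_Y(324.5 − 2(q_Y + q_X)) − 20q_Y − 2q_Y².
∂π/∂q_Y = 304.5 − 8q_Y − 2q_X = 0, so q_Y = 38.0625 − 0.25q_X.
The game is symmetric, so in equilibrium q_X = q_Y: the reaction function gives 1.25q_Y = 38.0625, hence q_Y = 30.45.
Price P = 324.5 − 2·60.9 = 202.7.
Y's profit: (202.7 − 20)·30.45 − 2(30.45)² = 3708.81.

3708.81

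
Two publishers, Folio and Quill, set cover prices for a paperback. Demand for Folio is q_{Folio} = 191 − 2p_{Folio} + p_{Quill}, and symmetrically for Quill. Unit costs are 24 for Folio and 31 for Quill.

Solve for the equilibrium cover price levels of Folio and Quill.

Folio's profit: π = (p_{Folio} − 24)(191 − 2p_{Folio} + p_{Quill}).
∂π/∂p_{Folio} = 239 − 4p_{Folio} + p_{Quill} = 0 ⇒ p_{Folio} = 59.75 + 0.25p_{Quill}.
Similarly p_{Quill} = 63.25 + 0.25p_{Folio}.
Plugging p_{Quill} into Folio's best response: p_{Folio} = 59.75 + 0.25(63.25 + 0.25p_{Folio}) ⇒ 0.9375p_{Folio} = 75.5625, so p_{Folio} = 80.6.
Then p_{Quill} = 63.25 + 0.25·80.6 = 83.4.

80.6, 83.4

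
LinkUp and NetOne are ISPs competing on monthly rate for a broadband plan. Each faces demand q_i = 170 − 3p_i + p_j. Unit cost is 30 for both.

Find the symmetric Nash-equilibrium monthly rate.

52

LinkUp's profit: π = (p_{LinkUp} − 30)(170 − 3p_{LinkUp} + p_{NetOne}).
∂π/∂p_{LinkUp} = 260 − 6p_{LinkUp} + p_{NetOne} = 0 ⇒ p_{LinkUp} = 130/3 + (1/6)p_{NetOne}.
Setting p_{LinkUp} = p_{NetOne} in the reaction function: p_{LinkUp} = 130/3 + (1/6)p_{LinkUp}, so p_{LinkUp} = (130/3) / (5/6) = 52.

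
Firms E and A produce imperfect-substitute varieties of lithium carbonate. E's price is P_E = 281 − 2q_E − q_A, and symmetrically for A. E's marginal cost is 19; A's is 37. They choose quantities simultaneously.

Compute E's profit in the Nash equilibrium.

5745.92

Firm E's profit: π = q_E(281 − 2q_E − q_A) − 19q_E.
∂π/∂q_E = 262 − 4q_E − q_A = 0 ⇒ q_E = 65.5 − 0.25q_A.
Similarly q_A = 61 − 0.25q_E.
Solving the two reaction functions simultaneously: (1 − (−0.25)(−0.25))q_E = 65.5 − 0.25·61, so 0.9375q_E = 50.25 and q_E = 53.6.
Then q_A = 61 − 0.25·53.6 = 47.6.
P_E = 281 − 2·53.6 − 47.6 = 126.2.
Profit = (126.2 − 19)·53.6 = 5745.92.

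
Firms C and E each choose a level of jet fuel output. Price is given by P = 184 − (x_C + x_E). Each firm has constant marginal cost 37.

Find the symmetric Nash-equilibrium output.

Firm C's profit: π = x_C(184 − (x_C + x_E)) − 37x_C.
∂π/∂x_C = 147 − 2x_C − x_E = 0, so x_C = 73.5 − 0.5x_E.
Setting x_C = x_E in the reaction function: x_C = 73.5 − 0.5x_C, so x_C = 73.5 / 1.5 = 49.

49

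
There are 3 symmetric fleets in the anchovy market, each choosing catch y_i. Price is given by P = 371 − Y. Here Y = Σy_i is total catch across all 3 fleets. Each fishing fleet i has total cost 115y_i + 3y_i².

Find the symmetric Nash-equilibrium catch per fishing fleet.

A representative fishing fleet's profit is π_i = y_i(371 − Y) − 115y_i − 3y_i², with Y = y_i + Σ_{j≠i} y_j.
First-order condition: 256 − 8y_i − Σ_{j≠i} y_j = 0.
Imposing symmetry (y_j = y for all j) turns Σ_{j≠i} y_j into 2y, so 256 = 10y and y = 25.6.

25.6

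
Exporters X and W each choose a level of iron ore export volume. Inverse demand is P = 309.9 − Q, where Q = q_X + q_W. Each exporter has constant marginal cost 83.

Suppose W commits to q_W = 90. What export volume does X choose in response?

68.45

Exporter X's profit: π = q_X(309.9 − (q_X + q_W)) − 83q_X.
∂π/∂q_X = 226.9 − 2q_X − q_W = 0, so q_X = 113.45 − 0.5q_W.
At q_W = 90: q_X = 113.45 − 0.5·90 = 68.45.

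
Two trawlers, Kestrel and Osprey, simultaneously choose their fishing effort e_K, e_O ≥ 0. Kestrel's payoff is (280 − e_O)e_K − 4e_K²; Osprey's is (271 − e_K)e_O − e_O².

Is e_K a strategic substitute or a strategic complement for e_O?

Expanding Kestrel's payoff: 280e_K − e_Oe_K − 4e_K².
∂π/∂e_K = 280 − e_O − 8e_K = 0, so e_K = 35 − 0.125e_O.
The best-response slope de_K/de_O = −0.125 < 0: the reaction function is downward-sloping, so the choices are strategic substitutes.

strategic substitutes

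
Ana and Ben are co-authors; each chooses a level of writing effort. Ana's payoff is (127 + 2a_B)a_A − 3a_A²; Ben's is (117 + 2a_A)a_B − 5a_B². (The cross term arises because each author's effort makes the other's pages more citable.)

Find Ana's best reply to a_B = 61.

Expanding Ana's payoff: 127a_A + 2a_Ba_A − 3a_A².
∂π/∂a_A = 127 + 2a_B − 6a_A = 0, so a_A = 127/6 + (1/3)a_B.
At a_B = 61: a_A = 127/6 + (1/3)·61 = 41.5.

41.5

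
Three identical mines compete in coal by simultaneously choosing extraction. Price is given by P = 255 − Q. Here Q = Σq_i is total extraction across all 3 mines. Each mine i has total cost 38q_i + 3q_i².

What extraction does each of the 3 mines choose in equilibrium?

A representative mine's profit is π_i = q_i(255 − Q) − 38q_i − 3q_i², with Q = q_i + Σ_{j≠i} q_j.
First-order condition: 217 − 8q_i − Σ_{j≠i} q_j = 0.
With identical mines, set every q_j = q: then 217 − 8q − 2q = 0, i.e. q = 217/10 = 21.7.

21.7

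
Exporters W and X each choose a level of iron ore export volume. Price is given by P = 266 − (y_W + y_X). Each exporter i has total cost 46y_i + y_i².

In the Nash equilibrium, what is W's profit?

Exporter W's profit: π = y_W(266 − (y_W + y_X)) − 46y_W − y_W².
∂π/∂y_W = 220 − 4y_W − y_X = 0, so y_W = 55 − 0.25y_X.
By symmetry y_X = y_W; substituting into the reaction function, 1.25y_W = 55 and y_W = 44.
Price P = 266 − 88 = 178.
W's profit: (178 − 46)·44 − (44)² = 3872.

3872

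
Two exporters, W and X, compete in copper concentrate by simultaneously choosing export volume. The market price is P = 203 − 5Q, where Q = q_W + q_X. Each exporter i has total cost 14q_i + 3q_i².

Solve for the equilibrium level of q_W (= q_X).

Exporter W's profit: π = q_W(203 − 5(q_W + q_X)) − 14q_W − 3q_W².
∂π/∂q_W = 189 − 16q_W − 5q_X = 0, so q_W = 11.8125 − 0.3125q_X.
Setting q_W = q_X in the reaction function: q_W = 11.8125 − 0.3125q_W, so q_W = 11.8125 / 1.3125 = 9.

9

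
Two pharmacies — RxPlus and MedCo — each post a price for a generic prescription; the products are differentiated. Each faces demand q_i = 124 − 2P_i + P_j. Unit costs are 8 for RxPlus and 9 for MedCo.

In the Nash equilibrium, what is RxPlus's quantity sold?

RxPlus's profit: π = (P_{RxPlus} − 8)(124 − 2P_{RxPlus} + P_{MedCo}).
∂π/∂P_{RxPlus} = 140 − 4P_{RxPlus} + P_{MedCo} = 0 ⇒ P_{RxPlus} = 35 + 0.25P_{MedCo}.
Similarly P_{MedCo} = 35.5 + 0.25P_{RxPlus}.
Substituting the second reaction function into the first: P_{RxPlus} = 35 + 0.25(35.5 + 0.25P_{RxPlus}), which gives 0.9375P_{RxPlus} = 43.875 ⇒ P_{RxPlus} = 46.8.
Then P_{MedCo} = 35.5 + 0.25·46.8 = 47.2.
q_{RxPlus} = 124 − 2·46.8 + 47.2 = 77.6.

77.6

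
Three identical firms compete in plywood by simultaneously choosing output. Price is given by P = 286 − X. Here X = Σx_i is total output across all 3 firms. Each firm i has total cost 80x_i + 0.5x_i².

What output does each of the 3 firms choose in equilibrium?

41.2

A representative firm's profit is π_i = x_i(286 − X) − 80x_i − 0.5x_i², with X = x_i + Σ_{j≠i} x_j.
First-order condition: 206 − 3x_i − Σ_{j≠i} x_j = 0.
Imposing symmetry (x_j = x for all j) turns Σ_{j≠i} x_j into 2x, so 206 = 5x and x = 41.2.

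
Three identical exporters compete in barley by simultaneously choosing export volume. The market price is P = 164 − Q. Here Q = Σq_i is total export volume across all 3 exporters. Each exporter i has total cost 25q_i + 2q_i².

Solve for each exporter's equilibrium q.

17.375

A representative exporter's profit is π_i = q_i(164 − Q) − 25q_i − 2q_i², with Q = q_i + Σ_{j≠i} q_j.
First-order condition: 139 − 6q_i − Σ_{j≠i} q_j = 0.
In a symmetric equilibrium every exporter chooses the same q, so Σ_{j≠i} q_j = 2q. The condition becomes 139 − 8q = 0, giving q = 139/8 = 17.375.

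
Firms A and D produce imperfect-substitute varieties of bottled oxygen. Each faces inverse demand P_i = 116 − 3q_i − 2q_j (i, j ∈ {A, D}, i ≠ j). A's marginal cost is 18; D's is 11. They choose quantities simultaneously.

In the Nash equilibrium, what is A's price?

53.4375

Firm A's profit: π = q_A(116 − 3q_A − 2q_D) − 18q_A.
∂π/∂q_A = 98 − 6q_A − 2q_D = 0 ⇒ q_A = 49/3 − (1/3)q_D.
Similarly q_D = 17.5 − (1/3)q_A.
Solving the two reaction functions simultaneously: (1 − (−1/3)(−1/3))q_A = 49/3 − (1/3)·17.5, so (8/9)q_A = 10.5 and q_A = 11.8125.
Then q_D = 17.5 − (1/3)·11.8125 = 13.5625.
P_A = 116 − 3·11.8125 − 2·13.5625 = 53.4375.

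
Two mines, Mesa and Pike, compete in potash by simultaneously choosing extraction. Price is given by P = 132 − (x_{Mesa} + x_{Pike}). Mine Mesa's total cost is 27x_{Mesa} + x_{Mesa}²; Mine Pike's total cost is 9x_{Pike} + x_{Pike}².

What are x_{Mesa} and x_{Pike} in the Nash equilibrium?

Mine Mesa's profit: π = x_{Mesa}(132 − (x_{Mesa} + x_{Pike})) − 27x_{Mesa} − x_{Mesa}².
∂π/∂x_{Mesa} = 105 − 4x_{Mesa} − x_{Pike} = 0, so x_{Mesa} = 26.25 − 0.25x_{Pike}.
By the same steps for Pike: x_{Pike} = 30.75 − 0.25x_{Mesa}.
Plugging x_{Pike} into Mesa's best response: x_{Mesa} = 26.25 − 0.25(30.75 − 0.25x_{Mesa}) ⇒ 0.9375x_{Mesa} = 18.5625, so x_{Mesa} = 19.8.
Then x_{Pike} = 30.75 − 0.25·19.8 = 25.8.

19.8, 25.8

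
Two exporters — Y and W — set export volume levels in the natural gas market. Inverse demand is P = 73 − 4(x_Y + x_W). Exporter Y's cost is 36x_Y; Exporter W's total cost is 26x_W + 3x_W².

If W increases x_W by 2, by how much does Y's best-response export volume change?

Exporter Y's profit: π = x_Y(73 − 4(x_Y + x_W)) − 36x_Y.
∂π/∂x_Y = 37 − 8x_Y − 4x_W = 0, so x_Y = 4.625 − 0.5x_W.
The reaction-function slope is −0.5, so a 2-unit rise in x_W moves x_Y by −0.5 × 2 = −1. Y's best response falls — the actions are strategic substitutes.

-1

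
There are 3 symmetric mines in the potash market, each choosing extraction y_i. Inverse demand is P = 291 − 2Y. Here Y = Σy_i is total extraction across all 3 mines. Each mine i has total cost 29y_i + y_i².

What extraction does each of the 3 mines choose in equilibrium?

26.2

A representative mine's profit is π_i = y_i(291 − 2Y) − 29y_i − y_i², with Y = y_i + Σ_{j≠i} y_j.
First-order condition: 262 − 6y_i − 2Σ_{j≠i} y_j = 0.
In a symmetric equilibrium every mine chooses the same y, so Σ_{j≠i} y_j = 2y. The condition becomes 262 − 10y = 0, giving y = 262/10 = 26.2.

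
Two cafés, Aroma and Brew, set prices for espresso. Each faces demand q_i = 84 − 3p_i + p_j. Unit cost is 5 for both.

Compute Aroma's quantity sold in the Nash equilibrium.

Aroma's profit: π = (p_{Aroma} − 5)(84 − 3p_{Aroma} + p_{Brew}).
∂π/∂p_{Aroma} = 99 − 6p_{Aroma} + p_{Brew} = 0 ⇒ p_{Aroma} = 16.5 + (1/6)p_{Brew}.
By symmetry p_{Brew} = p_{Aroma}; substituting into the reaction function, (5/6)p_{Aroma} = 16.5 and p_{Aroma} = 19.8.
q_{Aroma} = 84 − 3·19.8 + 19.8 = 44.4.

44.4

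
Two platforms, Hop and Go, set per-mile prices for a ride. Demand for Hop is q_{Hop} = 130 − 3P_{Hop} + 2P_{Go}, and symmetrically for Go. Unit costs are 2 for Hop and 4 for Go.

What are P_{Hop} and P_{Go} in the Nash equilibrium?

34.375, 35.125

Hop's profit: π = (P_{Hop} − 2)(130 − 3P_{Hop} + 2P_{Go}).
∂π/∂P_{Hop} = 136 − 6P_{Hop} + 2P_{Go} = 0 ⇒ P_{Hop} = 68/3 + (1/3)P_{Go}.
Similarly P_{Go} = 71/3 + (1/3)P_{Hop}.
Solving the two reaction functions simultaneously: (1 − (1/3)(1/3))P_{Hop} = 68/3 + (1/3)·(71/3), so (8/9)P_{Hop} = 275/9 and P_{Hop} = 34.375.
Then P_{Go} = 71/3 + (1/3)·34.375 = 35.125.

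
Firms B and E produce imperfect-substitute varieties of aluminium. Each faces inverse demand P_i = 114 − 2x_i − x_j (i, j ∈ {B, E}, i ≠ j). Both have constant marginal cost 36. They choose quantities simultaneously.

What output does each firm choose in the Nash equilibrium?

15.6

Firm B's profit: π = x_B(114 − 2x_B − x_E) − 36x_B.
∂π/∂x_B = 78 − 4x_B − x_E = 0 ⇒ x_B = 19.5 − 0.25x_E.
By symmetry x_E = x_B; substituting into the reaction function, 1.25x_B = 19.5 and x_B = 15.6.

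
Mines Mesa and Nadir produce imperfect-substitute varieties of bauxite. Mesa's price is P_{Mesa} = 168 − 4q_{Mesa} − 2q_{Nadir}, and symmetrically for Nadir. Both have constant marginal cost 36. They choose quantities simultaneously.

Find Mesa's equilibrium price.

Mine Mesa's profit: π = q_{Mesa}(168 − 4q_{Mesa} − 2q_{Nadir}) − 36q_{Mesa}.
∂π/∂q_{Mesa} = 132 − 8q_{Mesa} − 2q_{Nadir} = 0 ⇒ q_{Mesa} = 16.5 − 0.25q_{Nadir}.
By symmetry q_{Nadir} = q_{Mesa}; substituting into the reaction function, 1.25q_{Mesa} = 16.5 and q_{Mesa} = 13.2.
P_{Mesa} = 168 − 4·13.2 − 2·13.2 = 88.8.

88.8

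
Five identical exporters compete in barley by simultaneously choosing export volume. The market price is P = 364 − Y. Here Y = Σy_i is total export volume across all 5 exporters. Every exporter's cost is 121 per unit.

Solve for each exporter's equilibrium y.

40.5

A representative exporter's profit is π_i = y_i(364 − Y) − 121y_i, with Y = y_i + Σ_{j≠i} y_j.
First-order condition: 243 − 2y_i − Σ_{j≠i} y_j = 0.
Imposing symmetry (y_j = y for all j) turns Σ_{j≠i} y_j into 4y, so 243 = 6y and y = 40.5.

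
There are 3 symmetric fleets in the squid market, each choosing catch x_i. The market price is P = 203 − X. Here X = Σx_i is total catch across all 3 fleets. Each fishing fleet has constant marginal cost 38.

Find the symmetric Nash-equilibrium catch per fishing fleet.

41.25

A representative fishing fleet's profit is π_i = x_i(203 − X) − 38x_i, with X = x_i + Σ_{j≠i} x_j.
First-order condition: 165 − 2x_i − Σ_{j≠i} x_j = 0.
Imposing symmetry (x_j = x for all j) turns Σ_{j≠i} x_j into 2x, so 165 = 4x and x = 41.25.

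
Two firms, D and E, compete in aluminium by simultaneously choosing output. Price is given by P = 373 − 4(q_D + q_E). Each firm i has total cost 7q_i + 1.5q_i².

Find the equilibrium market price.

Firm D's profit: π = q_D(373 − 4(q_D + q_E)) − 7q_D − 1.5q_D².
∂π/∂q_D = 366 − 11q_D − 4q_E = 0, so q_D = 366/11 − (4/11)q_E.
Setting q_D = q_E in the reaction function: q_D = 366/11 − (4/11)q_D, so q_D = (366/11) / (15/11) = 24.4.
Equilibrium price: P = 373 − 4·48.8 = 177.8.

177.8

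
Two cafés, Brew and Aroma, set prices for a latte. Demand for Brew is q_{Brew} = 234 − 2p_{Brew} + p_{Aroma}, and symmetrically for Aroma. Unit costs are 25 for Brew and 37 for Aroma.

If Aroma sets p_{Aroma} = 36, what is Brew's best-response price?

80

Brew's profit: π = (p_{Brew} − 25)(234 − 2p_{Brew} + p_{Aroma}).
∂π/∂p_{Brew} = 284 − 4p_{Brew} + p_{Aroma} = 0 ⇒ p_{Brew} = 71 + 0.25p_{Aroma}.
At p_{Aroma} = 36: p_{Brew} = 71 + 0.25·36 = 80.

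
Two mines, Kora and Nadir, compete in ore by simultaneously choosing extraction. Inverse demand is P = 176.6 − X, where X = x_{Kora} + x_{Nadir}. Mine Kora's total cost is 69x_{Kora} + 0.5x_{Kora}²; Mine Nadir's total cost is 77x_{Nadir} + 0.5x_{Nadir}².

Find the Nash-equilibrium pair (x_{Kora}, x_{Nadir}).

27.9, 23.9

Mine Kora's profit: π = x_{Kora}(176.6 − (x_{Kora} + x_{Nadir})) − 69x_{Kora} − 0.5x_{Kora}².
∂π/∂x_{Kora} = 107.6 − 3x_{Kora} − x_{Nadir} = 0, so x_{Kora} = 538/15 − (1/3)x_{Nadir}.
By the same steps for Nadir: x_{Nadir} = 33.2 − (1/3)x_{Kora}.
Substituting the second reaction function into the first: x_{Kora} = 538/15 − (1/3)(33.2 − (1/3)x_{Kora}), which gives (8/9)x_{Kora} = 24.8 ⇒ x_{Kora} = 27.9.
Then x_{Nadir} = 33.2 − (1/3)·27.9 = 23.9.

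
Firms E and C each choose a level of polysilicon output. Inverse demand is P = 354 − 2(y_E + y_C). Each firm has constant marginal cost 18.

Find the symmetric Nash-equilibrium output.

Firm E's profit: π = y_E(354 − 2(y_E + y_C)) − 18y_E.
∂π/∂y_E = 336 − 4y_E − 2y_C = 0, so y_E = 84 − 0.5y_C.
Setting y_E = y_C in the reaction function: y_E = 84 − 0.5y_E, so y_E = 84 / 1.5 = 56.

56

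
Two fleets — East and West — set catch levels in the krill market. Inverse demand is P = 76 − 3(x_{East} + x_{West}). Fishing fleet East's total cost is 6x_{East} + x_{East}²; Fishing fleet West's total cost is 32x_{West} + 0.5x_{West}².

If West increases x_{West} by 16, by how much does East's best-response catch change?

-6

Fishing fleet East's profit: π = x_{East}(76 − 3(x_{East} + x_{West})) − 6x_{East} − x_{East}².
∂π/∂x_{East} = 70 − 8x_{East} − 3x_{West} = 0, so x_{East} = 8.75 − 0.375x_{West}.
The reaction-function slope is −0.375, so a 16-unit rise in x_{West} moves x_{East} by −0.375 × 16 = −6. East's best response falls — the actions are strategic substitutes.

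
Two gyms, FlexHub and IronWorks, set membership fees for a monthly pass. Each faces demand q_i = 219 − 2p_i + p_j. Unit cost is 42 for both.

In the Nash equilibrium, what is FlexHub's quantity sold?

118

FlexHub's profit: π = (p_{FlexHub} − 42)(219 − 2p_{FlexHub} + p_{IronWorks}).
∂π/∂p_{FlexHub} = 303 − 4p_{FlexHub} + p_{IronWorks} = 0 ⇒ p_{FlexHub} = 75.75 + 0.25p_{IronWorks}.
The game is symmetric, so in equilibrium p_{IronWorks} = p_{FlexHub}: the reaction function gives 0.75p_{FlexHub} = 75.75, hence p_{FlexHub} = 101.
q_{FlexHub} = 219 − 2·101 + 101 = 118.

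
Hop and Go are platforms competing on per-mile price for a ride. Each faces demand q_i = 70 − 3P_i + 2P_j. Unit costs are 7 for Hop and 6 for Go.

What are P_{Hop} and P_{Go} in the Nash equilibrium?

22.5625, 22.1875

Hop's profit: π = (P_{Hop} − 7)(70 − 3P_{Hop} + 2P_{Go}).
∂π/∂P_{Hop} = 91 − 6P_{Hop} + 2P_{Go} = 0 ⇒ P_{Hop} = 91/6 + (1/3)P_{Go}.
Similarly P_{Go} = 44/3 + (1/3)P_{Hop}.
Substituting the second reaction function into the first: P_{Hop} = 91/6 + (1/3)(44/3 + (1/3)P_{Hop}), which gives (8/9)P_{Hop} = 361/18 ⇒ P_{Hop} = 22.5625.
Then P_{Go} = 44/3 + (1/3)·22.5625 = 22.1875.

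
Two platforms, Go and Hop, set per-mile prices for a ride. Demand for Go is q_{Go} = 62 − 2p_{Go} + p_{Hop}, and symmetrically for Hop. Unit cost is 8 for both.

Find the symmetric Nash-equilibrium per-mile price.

26

Go's profit: π = (p_{Go} − 8)(62 − 2p_{Go} + p_{Hop}).
∂π/∂p_{Go} = 78 − 4p_{Go} + p_{Hop} = 0 ⇒ p_{Go} = 19.5 + 0.25p_{Hop}.
The game is symmetric, so in equilibrium p_{Hop} = p_{Go}: the reaction function gives 0.75p_{Go} = 19.5, hence p_{Go} = 26.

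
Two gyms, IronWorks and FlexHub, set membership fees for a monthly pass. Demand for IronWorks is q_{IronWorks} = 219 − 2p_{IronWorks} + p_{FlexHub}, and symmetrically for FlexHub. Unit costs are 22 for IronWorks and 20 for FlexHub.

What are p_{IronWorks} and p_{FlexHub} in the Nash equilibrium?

87.4, 86.6

IronWorks's profit: π = (p_{IronWorks} − 22)(219 − 2p_{IronWorks} + p_{FlexHub}).
∂π/∂p_{IronWorks} = 263 − 4p_{IronWorks} + p_{FlexHub} = 0 ⇒ p_{IronWorks} = 65.75 + 0.25p_{FlexHub}.
Similarly p_{FlexHub} = 64.75 + 0.25p_{IronWorks}.
Plugging p_{FlexHub} into IronWorks's best response: p_{IronWorks} = 65.75 + 0.25(64.75 + 0.25p_{IronWorks}) ⇒ 0.9375p_{IronWorks} = 81.9375, so p_{IronWorks} = 87.4.
Then p_{FlexHub} = 64.75 + 0.25·87.4 = 86.6.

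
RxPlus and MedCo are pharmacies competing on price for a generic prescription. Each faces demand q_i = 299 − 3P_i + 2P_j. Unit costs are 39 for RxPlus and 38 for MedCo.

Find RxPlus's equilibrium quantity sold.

194.4375

RxPlus's profit: π = (P_{RxPlus} − 39)(299 − 3P_{RxPlus} + 2P_{MedCo}).
∂π/∂P_{RxPlus} = 416 − 6P_{RxPlus} + 2P_{MedCo} = 0 ⇒ P_{RxPlus} = 208/3 + (1/3)P_{MedCo}.
Similarly P_{MedCo} = 413/6 + (1/3)P_{RxPlus}.
Solving the two reaction functions simultaneously: (1 − (1/3)(1/3))P_{RxPlus} = 208/3 + (1/3)·(413/6), so (8/9)P_{RxPlus} = 1661/18 and P_{RxPlus} = 103.8125.
Then P_{MedCo} = 413/6 + (1/3)·103.8125 = 103.4375.
q_{RxPlus} = 299 − 3·103.8125 + 2·103.4375 = 194.4375.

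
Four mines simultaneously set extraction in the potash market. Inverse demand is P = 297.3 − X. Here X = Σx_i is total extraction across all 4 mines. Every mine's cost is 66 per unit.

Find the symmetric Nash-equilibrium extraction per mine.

46.26

A representative mine's profit is π_i = x_i(297.3 − X) − 66x_i, with X = x_i + Σ_{j≠i} x_j.
First-order condition: 231.3 − 2x_i − Σ_{j≠i} x_j = 0.
With identical mines, set every x_j = x: then 231.3 − 2x − 3x = 0, i.e. x = 231.3/5 = 46.26.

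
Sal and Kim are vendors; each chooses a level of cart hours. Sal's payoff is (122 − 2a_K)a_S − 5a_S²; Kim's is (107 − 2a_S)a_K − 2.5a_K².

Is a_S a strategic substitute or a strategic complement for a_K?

Expanding Sal's payoff: 122a_S − 2a_Ka_S − 5a_S².
∂π/∂a_S = 122 − 2a_K − 10a_S = 0, so a_S = 12.2 − 0.2a_K.
The best-response slope da_S/da_K = −0.2 < 0: the reaction function is downward-sloping, so the choices are strategic substitutes.

strategic substitutes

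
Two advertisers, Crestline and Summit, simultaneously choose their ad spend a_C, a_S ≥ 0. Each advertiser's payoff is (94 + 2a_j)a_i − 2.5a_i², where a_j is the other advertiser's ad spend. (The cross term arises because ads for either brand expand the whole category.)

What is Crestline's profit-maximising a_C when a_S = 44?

36.4

Crestline's payoff is (94 + 2a_S)a_C − 2.5a_C².
∂π/∂a_C = 94 + 2a_S − 5a_C = 0, so a_C = 18.8 + 0.4a_S.
At a_S = 44: a_C = 18.8 + 0.4·44 = 36.4.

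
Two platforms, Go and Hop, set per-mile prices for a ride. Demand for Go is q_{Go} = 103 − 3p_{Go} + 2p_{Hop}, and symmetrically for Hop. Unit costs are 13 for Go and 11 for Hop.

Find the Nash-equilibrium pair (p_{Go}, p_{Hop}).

35.125, 34.375

Go's profit: π = (p_{Go} − 13)(103 − 3p_{Go} + 2p_{Hop}).
∂π/∂p_{Go} = 142 − 6p_{Go} + 2p_{Hop} = 0 ⇒ p_{Go} = 71/3 + (1/3)p_{Hop}.
Similarly p_{Hop} = 68/3 + (1/3)p_{Go}.
Substituting the second reaction function into the first: p_{Go} = 71/3 + (1/3)(68/3 + (1/3)p_{Go}), which gives (8/9)p_{Go} = 281/9 ⇒ p_{Go} = 35.125.
Then p_{Hop} = 68/3 + (1/3)·35.125 = 34.375.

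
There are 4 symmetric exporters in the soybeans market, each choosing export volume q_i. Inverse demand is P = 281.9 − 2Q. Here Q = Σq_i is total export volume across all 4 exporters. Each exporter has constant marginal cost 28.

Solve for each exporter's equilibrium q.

A representative exporter's profit is π_i = q_i(281.9 − 2Q) − 28q_i, with Q = q_i + Σ_{j≠i} q_j.
First-order condition: 253.9 − 4q_i − 2Σ_{j≠i} q_j = 0.
With identical exporters, set every q_j = q: then 253.9 − 4q − 6q = 0, i.e. q = 253.9/10 = 25.39.

25.39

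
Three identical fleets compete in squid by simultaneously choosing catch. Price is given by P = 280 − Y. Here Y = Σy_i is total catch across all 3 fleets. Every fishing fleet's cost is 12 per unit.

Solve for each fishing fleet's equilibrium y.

A representative fishing fleet's profit is π_i = y_i(280 − Y) − 12y_i, with Y = y_i + Σ_{j≠i} y_j.
First-order condition: 268 − 2y_i − Σ_{j≠i} y_j = 0.
With identical fishing fleets, set every y_j = y: then 268 − 2y − 2y = 0, i.e. y = 268/4 = 67.

67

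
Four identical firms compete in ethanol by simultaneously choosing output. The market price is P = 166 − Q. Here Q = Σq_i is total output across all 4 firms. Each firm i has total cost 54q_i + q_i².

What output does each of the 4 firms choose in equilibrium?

A representative firm's profit is π_i = q_i(166 − Q) − 54q_i − q_i², with Q = q_i + Σ_{j≠i} q_j.
First-order condition: 112 − 4q_i − Σ_{j≠i} q_j = 0.
With identical firms, set every q_j = q: then 112 − 4q − 3q = 0, i.e. q = 112/7 = 16.

16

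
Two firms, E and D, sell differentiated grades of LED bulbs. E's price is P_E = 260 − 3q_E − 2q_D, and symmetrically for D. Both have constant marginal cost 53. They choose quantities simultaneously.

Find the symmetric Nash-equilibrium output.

25.875

Firm E's profit: π = q_E(260 − 3q_E − 2q_D) − 53q_E.
∂π/∂q_E = 207 − 6q_E − 2q_D = 0 ⇒ q_E = 34.5 − (1/3)q_D.
Setting q_E = q_D in the reaction function: q_E = 34.5 − (1/3)q_E, so q_E = 34.5 / (4/3) = 25.875.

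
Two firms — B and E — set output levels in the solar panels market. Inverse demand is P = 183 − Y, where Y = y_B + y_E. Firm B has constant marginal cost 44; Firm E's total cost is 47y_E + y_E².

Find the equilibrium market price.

Firm B's profit: π = y_B(183 − (y_B + y_E)) − 44y_B.
∂π/∂y_B = 139 − 2y_B − y_E = 0, so y_B = 69.5 − 0.5y_E.
For E: ∂π/∂y_E = 136 − 4y_E − y_B = 0 ⇒ y_E = 34 − 0.25y_B.
Solving the two reaction functions simultaneously: (1 − (−0.5)(−0.25))y_B = 69.5 − 0.5·34, so 0.875y_B = 52.5 and y_B = 60.
Then y_E = 34 − 0.25·60 = 19.
Equilibrium price: P = 183 − 79 = 104.

104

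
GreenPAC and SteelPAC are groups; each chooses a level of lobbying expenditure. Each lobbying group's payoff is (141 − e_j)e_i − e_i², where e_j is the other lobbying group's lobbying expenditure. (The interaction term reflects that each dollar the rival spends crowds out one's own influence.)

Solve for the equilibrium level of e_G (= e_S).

GreenPAC's payoff is (141 − e_S)e_G − e_G².
∂π/∂e_G = 141 − e_S − 2e_G = 0, so e_G = 70.5 − 0.5e_S.
Setting e_G = e_S in the reaction function: e_G = 70.5 − 0.5e_G, so e_G = 70.5 / 1.5 = 47.

47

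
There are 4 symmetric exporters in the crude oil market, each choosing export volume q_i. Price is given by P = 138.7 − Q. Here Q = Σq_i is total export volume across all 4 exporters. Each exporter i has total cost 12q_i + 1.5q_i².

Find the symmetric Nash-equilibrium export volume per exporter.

15.8375

A representative exporter's profit is π_i = q_i(138.7 − Q) − 12q_i − 1.5q_i², with Q = q_i + Σ_{j≠i} q_j.
First-order condition: 126.7 − 5q_i − Σ_{j≠i} q_j = 0.
Imposing symmetry (q_j = q for all j) turns Σ_{j≠i} q_j into 3q, so 126.7 = 8q and q = 15.8375.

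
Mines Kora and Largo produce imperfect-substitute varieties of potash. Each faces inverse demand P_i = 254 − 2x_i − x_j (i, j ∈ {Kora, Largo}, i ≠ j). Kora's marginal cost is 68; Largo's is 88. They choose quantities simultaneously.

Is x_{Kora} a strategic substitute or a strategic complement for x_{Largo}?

strategic substitutes

Mine Kora's profit: π = x_{Kora}(254 − 2x_{Kora} − x_{Largo}) − 68x_{Kora}.
∂π/∂x_{Kora} = 186 − 4x_{Kora} − x_{Largo} = 0 ⇒ x_{Kora} = 46.5 − 0.25x_{Largo}.
The best-response slope dx_{Kora}/dx_{Largo} = −0.25 < 0: the reaction function is downward-sloping, so the choices are strategic substitutes.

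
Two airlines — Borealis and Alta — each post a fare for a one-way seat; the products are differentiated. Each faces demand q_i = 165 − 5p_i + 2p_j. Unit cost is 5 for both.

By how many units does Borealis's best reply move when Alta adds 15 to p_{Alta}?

3

Borealis's profit: π = (p_{Borealis} − 5)(165 − 5p_{Borealis} + 2p_{Alta}).
∂π/∂p_{Borealis} = 190 − 10p_{Borealis} + 2p_{Alta} = 0 ⇒ p_{Borealis} = 19 + 0.2p_{Alta}.
The reaction-function slope is 0.2, so a 15-unit rise in p_{Alta} moves p_{Borealis} by 0.2 × 15 = 3. Borealis's best response rises — the actions are strategic complements.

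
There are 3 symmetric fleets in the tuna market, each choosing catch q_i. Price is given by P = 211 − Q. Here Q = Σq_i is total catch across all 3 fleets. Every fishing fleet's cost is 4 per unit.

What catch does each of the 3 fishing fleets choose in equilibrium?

51.75

A representative fishing fleet's profit is π_i = q_i(211 − Q) − 4q_i, with Q = q_i + Σ_{j≠i} q_j.
First-order condition: 207 − 2q_i − Σ_{j≠i} q_j = 0.
With identical fishing fleets, set every q_j = q: then 207 − 2q − 2q = 0, i.e. q = 207/4 = 51.75.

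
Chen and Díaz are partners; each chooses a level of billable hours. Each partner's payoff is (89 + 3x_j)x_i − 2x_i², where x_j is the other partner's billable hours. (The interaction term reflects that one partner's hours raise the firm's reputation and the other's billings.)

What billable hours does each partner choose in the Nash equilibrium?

89

Chen's payoff is (89 + 3x_D)x_C − 2x_C².
∂π/∂x_C = 89 + 3x_D − 4x_C = 0, so x_C = 22.25 + 0.75x_D.
By symmetry x_D = x_C; substituting into the reaction function, 0.25x_C = 22.25 and x_C = 89.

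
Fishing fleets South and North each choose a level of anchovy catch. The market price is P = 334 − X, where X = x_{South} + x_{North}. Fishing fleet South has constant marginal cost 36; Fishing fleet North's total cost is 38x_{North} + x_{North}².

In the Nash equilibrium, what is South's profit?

Fishing fleet South's profit: π = x_{South}(334 − (x_{South} + x_{North})) − 36x_{South}.
∂π/∂x_{South} = 298 − 2x_{South} − x_{North} = 0, so x_{South} = 149 − 0.5x_{North}.
For North: ∂π/∂x_{North} = 296 − 4x_{North} − x_{South} = 0 ⇒ x_{North} = 74 − 0.25x_{South}.
Plugging x_{North} into South's best response: x_{South} = 149 − 0.5(74 − 0.25x_{South}) ⇒ 0.875x_{South} = 112, so x_{South} = 128.
Then x_{North} = 74 − 0.25·128 = 42.
Price P = 334 − 170 = 164.
South's profit: (164 − 36)·128 = 16384.

16384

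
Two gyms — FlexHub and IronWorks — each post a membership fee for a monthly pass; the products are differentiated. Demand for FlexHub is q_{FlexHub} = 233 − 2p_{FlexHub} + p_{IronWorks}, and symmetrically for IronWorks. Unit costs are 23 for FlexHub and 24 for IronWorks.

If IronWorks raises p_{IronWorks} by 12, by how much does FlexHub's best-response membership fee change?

FlexHub's profit: π = (p_{FlexHub} − 23)(233 − 2p_{FlexHub} + p_{IronWorks}).
∂π/∂p_{FlexHub} = 279 − 4p_{FlexHub} + p_{IronWorks} = 0 ⇒ p_{FlexHub} = 69.75 + 0.25p_{IronWorks}.
The reaction-function slope is 0.25, so a 12-unit rise in p_{IronWorks} moves p_{FlexHub} by 0.25 × 12 = 3. FlexHub's best response rises — the actions are strategic complements.

3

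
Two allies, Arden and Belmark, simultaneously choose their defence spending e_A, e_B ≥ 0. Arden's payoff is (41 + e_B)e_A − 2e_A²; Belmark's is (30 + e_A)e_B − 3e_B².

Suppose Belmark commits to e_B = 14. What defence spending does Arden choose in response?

13.75

Expanding Arden's payoff: 41e_A + e_Be_A − 2e_A².
∂π/∂e_A = 41 + e_B − 4e_A = 0, so e_A = 10.25 + 0.25e_B.
At e_B = 14: e_A = 10.25 + 0.25·14 = 13.75.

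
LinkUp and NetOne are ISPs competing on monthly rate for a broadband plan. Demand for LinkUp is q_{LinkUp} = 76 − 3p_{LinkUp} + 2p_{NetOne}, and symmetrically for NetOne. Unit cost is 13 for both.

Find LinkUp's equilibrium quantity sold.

LinkUp's profit: π = (p_{LinkUp} − 13)(76 − 3p_{LinkUp} + 2p_{NetOne}).
∂π/∂p_{LinkUp} = 115 − 6p_{LinkUp} + 2p_{NetOne} = 0 ⇒ p_{LinkUp} = 115/6 + (1/3)p_{NetOne}.
Setting p_{LinkUp} = p_{NetOne} in the reaction function: p_{LinkUp} = 115/6 + (1/3)p_{LinkUp}, so p_{LinkUp} = (115/6) / (2/3) = 28.75.
q_{LinkUp} = 76 − 3·28.75 + 2·28.75 = 47.25.

47.25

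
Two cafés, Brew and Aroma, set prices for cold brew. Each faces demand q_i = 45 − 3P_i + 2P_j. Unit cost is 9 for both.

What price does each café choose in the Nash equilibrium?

18

Brew's profit: π = (P_{Brew} − 9)(45 − 3P_{Brew} + 2P_{Aroma}).
∂π/∂P_{Brew} = 72 − 6P_{Brew} + 2P_{Aroma} = 0 ⇒ P_{Brew} = 12 + (1/3)P_{Aroma}.
By symmetry P_{Aroma} = P_{Brew}; substituting into the reaction function, (2/3)P_{Brew} = 12 and P_{Brew} = 18.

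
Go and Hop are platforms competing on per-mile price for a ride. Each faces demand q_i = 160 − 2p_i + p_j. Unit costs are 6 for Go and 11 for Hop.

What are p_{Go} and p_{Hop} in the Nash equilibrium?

Go's profit: π = (p_{Go} − 6)(160 − 2p_{Go} + p_{Hop}).
∂π/∂p_{Go} = 172 − 4p_{Go} + p_{Hop} = 0 ⇒ p_{Go} = 43 + 0.25p_{Hop}.
Similarly p_{Hop} = 45.5 + 0.25p_{Go}.
Solving the two reaction functions simultaneously: (1 − (0.25)(0.25))p_{Go} = 43 + 0.25·45.5, so 0.9375p_{Go} = 54.375 and p_{Go} = 58.
Then p_{Hop} = 45.5 + 0.25·58 = 60.

58, 60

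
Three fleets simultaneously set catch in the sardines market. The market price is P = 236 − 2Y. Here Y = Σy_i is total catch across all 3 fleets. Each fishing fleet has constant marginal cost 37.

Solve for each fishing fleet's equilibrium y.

24.875

A representative fishing fleet's profit is π_i = y_i(236 − 2Y) − 37y_i, with Y = y_i + Σ_{j≠i} y_j.
First-order condition: 199 − 4y_i − 2Σ_{j≠i} y_j = 0.
With identical fishing fleets, set every y_j = y: then 199 − 4y − 4y = 0, i.e. y = 199/8 = 24.875.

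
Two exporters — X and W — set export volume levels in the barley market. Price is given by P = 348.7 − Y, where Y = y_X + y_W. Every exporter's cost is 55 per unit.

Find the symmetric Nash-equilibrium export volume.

Exporter X's profit: π = y_X(348.7 − (y_X + y_W)) − 55y_X.
∂π/∂y_X = 293.7 − 2y_X − y_W = 0, so y_X = 146.85 − 0.5y_W.
The game is symmetric, so in equilibrium y_W = y_X: the reaction function gives 1.5y_X = 146.85, hence y_X = 97.9.

97.9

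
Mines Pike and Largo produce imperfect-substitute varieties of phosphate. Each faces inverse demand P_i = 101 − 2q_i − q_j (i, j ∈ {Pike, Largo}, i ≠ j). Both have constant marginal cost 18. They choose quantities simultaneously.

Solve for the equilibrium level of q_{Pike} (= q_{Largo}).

Mine Pike's profit: π = q_{Pike}(101 − 2q_{Pike} − q_{Largo}) − 18q_{Pike}.
∂π/∂q_{Pike} = 83 − 4q_{Pike} − q_{Largo} = 0 ⇒ q_{Pike} = 20.75 − 0.25q_{Largo}.
The game is symmetric, so in equilibrium q_{Largo} = q_{Pike}: the reaction function gives 1.25q_{Pike} = 20.75, hence q_{Pike} = 16.6.

16.6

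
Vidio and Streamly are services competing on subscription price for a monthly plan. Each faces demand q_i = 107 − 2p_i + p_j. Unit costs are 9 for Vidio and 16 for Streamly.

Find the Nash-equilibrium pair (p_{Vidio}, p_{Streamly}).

42.6, 45.4

Vidio's profit: π = (p_{Vidio} − 9)(107 − 2p_{Vidio} + p_{Streamly}).
∂π/∂p_{Vidio} = 125 − 4p_{Vidio} + p_{Streamly} = 0 ⇒ p_{Vidio} = 31.25 + 0.25p_{Streamly}.
Similarly p_{Streamly} = 34.75 + 0.25p_{Vidio}.
Plugging p_{Streamly} into Vidio's best response: p_{Vidio} = 31.25 + 0.25(34.75 + 0.25p_{Vidio}) ⇒ 0.9375p_{Vidio} = 39.9375, so p_{Vidio} = 42.6.
Then p_{Streamly} = 34.75 + 0.25·42.6 = 45.4.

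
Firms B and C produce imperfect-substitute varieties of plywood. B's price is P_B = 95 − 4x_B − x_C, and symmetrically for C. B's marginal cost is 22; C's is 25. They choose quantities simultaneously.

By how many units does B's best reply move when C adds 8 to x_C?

Firm B's profit: π = x_B(95 − 4x_B − x_C) − 22x_B.
∂π/∂x_B = 73 − 8x_B − x_C = 0 ⇒ x_B = 9.125 − 0.125x_C.
The reaction-function slope is −0.125, so an 8-unit rise in x_C moves x_B by −0.125 × 8 = −1. B's best response falls — the actions are strategic substitutes.

-1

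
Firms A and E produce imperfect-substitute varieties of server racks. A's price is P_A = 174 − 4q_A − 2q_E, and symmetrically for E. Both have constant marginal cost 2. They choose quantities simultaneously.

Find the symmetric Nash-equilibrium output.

Firm A's profit: π = q_A(174 − 4q_A − 2q_E) − 2q_A.
∂π/∂q_A = 172 − 8q_A − 2q_E = 0 ⇒ q_A = 21.5 − 0.25q_E.
The game is symmetric, so in equilibrium q_E = q_A: the reaction function gives 1.25q_A = 21.5, hence q_A = 17.2.

17.2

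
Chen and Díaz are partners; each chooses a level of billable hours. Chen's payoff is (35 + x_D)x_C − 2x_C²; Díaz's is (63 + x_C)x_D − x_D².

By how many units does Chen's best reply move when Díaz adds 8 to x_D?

Expanding Chen's payoff: 35x_C + x_Dx_C − 2x_C².
∂π/∂x_C = 35 + x_D − 4x_C = 0, so x_C = 8.75 + 0.25x_D.
The reaction-function slope is 0.25, so an 8-unit rise in x_D moves x_C by 0.25 × 8 = 2. Chen's best response rises — the actions are strategic complements.

2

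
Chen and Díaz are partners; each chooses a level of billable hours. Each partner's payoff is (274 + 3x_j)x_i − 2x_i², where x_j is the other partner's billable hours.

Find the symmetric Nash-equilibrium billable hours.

274

Chen's payoff is (274 + 3x_D)x_C − 2x_C².
∂π/∂x_C = 274 + 3x_D − 4x_C = 0, so x_C = 68.5 + 0.75x_D.
Setting x_C = x_D in the reaction function: x_C = 68.5 + 0.75x_C, so x_C = 68.5 / 0.25 = 274.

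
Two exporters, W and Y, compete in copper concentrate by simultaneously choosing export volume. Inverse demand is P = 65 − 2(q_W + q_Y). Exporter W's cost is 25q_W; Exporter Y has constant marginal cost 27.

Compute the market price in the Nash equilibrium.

39

Exporter W's profit: π = q_W(65 − 2(q_W + q_Y)) − 25q_W.
∂π/∂q_W = 40 − 4q_W − 2q_Y = 0, so q_W = 10 − 0.5q_Y.
By the same steps for Y: q_Y = 9.5 − 0.5q_W.
Substituting the second reaction function into the first: q_W = 10 − 0.5(9.5 − 0.5q_W), which gives 0.75q_W = 5.25 ⇒ q_W = 7.
Then q_Y = 9.5 − 0.5·7 = 6.
Equilibrium price: P = 65 − 2·13 = 39.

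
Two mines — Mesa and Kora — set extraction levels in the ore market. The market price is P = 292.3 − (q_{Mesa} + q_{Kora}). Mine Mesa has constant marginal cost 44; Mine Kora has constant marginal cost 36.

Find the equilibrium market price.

Mine Mesa's profit: π = q_{Mesa}(292.3 − (q_{Mesa} + q_{Kora})) − 44q_{Mesa}.
∂π/∂q_{Mesa} = 248.3 − 2q_{Mesa} − q_{Kora} = 0, so q_{Mesa} = 124.15 − 0.5q_{Kora}.
By the same steps for Kora: q_{Kora} = 128.15 − 0.5q_{Mesa}.
Substituting the second reaction function into the first: q_{Mesa} = 124.15 − 0.5(128.15 − 0.5q_{Mesa}), which gives 0.75q_{Mesa} = 60.075 ⇒ q_{Mesa} = 80.1.
Then q_{Kora} = 128.15 − 0.5·80.1 = 88.1.
Equilibrium price: P = 292.3 − 168.2 = 124.1.

124.1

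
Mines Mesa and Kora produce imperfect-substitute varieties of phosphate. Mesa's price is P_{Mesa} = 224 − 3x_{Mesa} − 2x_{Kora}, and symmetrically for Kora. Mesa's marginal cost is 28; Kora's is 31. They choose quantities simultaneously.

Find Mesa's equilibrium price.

Mine Mesa's profit: π = x_{Mesa}(224 − 3x_{Mesa} − 2x_{Kora}) − 28x_{Mesa}.
∂π/∂x_{Mesa} = 196 − 6x_{Mesa} − 2x_{Kora} = 0 ⇒ x_{Mesa} = 98/3 − (1/3)x_{Kora}.
Similarly x_{Kora} = 193/6 − (1/3)x_{Mesa}.
Solving the two reaction functions simultaneously: (1 − (−1/3)(−1/3))x_{Mesa} = 98/3 − (1/3)·(193/6), so (8/9)x_{Mesa} = 395/18 and x_{Mesa} = 24.6875.
Then x_{Kora} = 193/6 − (1/3)·24.6875 = 23.9375.
P_{Mesa} = 224 − 3·24.6875 − 2·23.9375 = 102.0625.

102.0625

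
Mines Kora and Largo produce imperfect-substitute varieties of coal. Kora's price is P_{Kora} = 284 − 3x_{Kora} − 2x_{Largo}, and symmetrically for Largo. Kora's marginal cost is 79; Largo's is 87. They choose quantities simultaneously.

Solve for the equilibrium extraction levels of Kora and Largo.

Mine Kora's profit: π = x_{Kora}(284 − 3x_{Kora} − 2x_{Largo}) − 79x_{Kora}.
∂π/∂x_{Kora} = 205 − 6x_{Kora} − 2x_{Largo} = 0 ⇒ x_{Kora} = 205/6 − (1/3)x_{Largo}.
Similarly x_{Largo} = 197/6 − (1/3)x_{Kora}.
Plugging x_{Largo} into Kora's best response: x_{Kora} = 205/6 − (1/3)(197/6 − (1/3)x_{Kora}) ⇒ (8/9)x_{Kora} = 209/9, so x_{Kora} = 26.125.
Then x_{Largo} = 197/6 − (1/3)·26.125 = 24.125.

26.125, 24.125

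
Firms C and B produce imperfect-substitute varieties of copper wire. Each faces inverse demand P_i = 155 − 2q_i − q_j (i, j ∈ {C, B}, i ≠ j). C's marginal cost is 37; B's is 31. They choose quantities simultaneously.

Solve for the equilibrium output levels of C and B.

23.2, 25.2

Firm C's profit: π = q_C(155 − 2q_C − q_B) − 37q_C.
∂π/∂q_C = 118 − 4q_C − q_B = 0 ⇒ q_C = 29.5 − 0.25q_B.
Similarly q_B = 31 − 0.25q_C.
Substituting the second reaction function into the first: q_C = 29.5 − 0.25(31 − 0.25q_C), which gives 0.9375q_C = 21.75 ⇒ q_C = 23.2.
Then q_B = 31 − 0.25·23.2 = 25.2.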